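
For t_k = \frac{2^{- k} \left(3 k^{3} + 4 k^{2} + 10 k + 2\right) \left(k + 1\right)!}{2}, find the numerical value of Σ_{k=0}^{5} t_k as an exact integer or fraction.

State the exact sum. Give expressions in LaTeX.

Σ = 29307/4

Ratio r(k) = (3*k**4 + 19*k**3 + 53*k**2 + 73*k + 38)/(2*(3*k**3 + 4*k**2 + 10*k + 2)).
Take A(k)=k/2 + 1, B(k)=1, C(k)=k**3 + 4*k**2/3 + 10*k/3 + 2/3.
Key eq: (k/2 + 1)·f(k+1) = (1)·f(k) + (k**3 + 4*k**2/3 + 10*k/3 + 2/3).
deg f ≤ 2 (via 1,0,3).
Solving with deg f ≤ 2: f(k) = 2*(3*k**2 - 2*k - 3)/3.
Certificate R = B(k−1)f/C = 2*(3*k**2 - 2*k - 3)/(3*k**3 + 4*k**2 + 10*k + 2) gives s_k = (3*k**2 - 2*k - 3)*factorial(k + 1)/2**k.
Verify: (3*k**3 + 4*k**2 + 10*k + 2)*factorial(k + 1)/(2*2**k) matches t_k.
Evaluate s at k=6 and k=0: 29295/4 and -3; difference 29307/4.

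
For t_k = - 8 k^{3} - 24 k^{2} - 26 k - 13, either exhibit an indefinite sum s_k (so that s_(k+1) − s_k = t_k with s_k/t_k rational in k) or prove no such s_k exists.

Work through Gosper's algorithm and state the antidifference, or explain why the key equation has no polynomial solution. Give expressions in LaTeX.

Step 1: r(k) = (8*k**3 + 48*k**2 + 98*k + 71)/(8*k**3 + 24*k**2 + 26*k + 13).
Factor: A=1; B=1; C=k**3 + 3*k**2 + 13*k/4 + 13/8.
Key eq: (1)·f(k+1) = (1)·f(k) + (k**3 + 3*k**2 + 13*k/4 + 13/8).
deg f ≤ 4 (via 0,0,3).
Coefficient equations give f(k) = k*(2*k**3 + 4*k**2 + 3*k + 4)/8.
Then R = B(k−1)f/C = k*(2*k**3 + 4*k**2 + 3*k + 4)/(8*k**3 + 24*k**2 + 26*k + 13), so s_k = R(k)·t_k = k*(-2*k**3 - 4*k**2 - 3*k - 4).
s_(k+1) − s_k = -8*k**3 - 24*k**2 - 26*k - 13 = t_k.

s_k = k \left(- 2 k^{3} - 4 k^{2} - 3 k - 4\right)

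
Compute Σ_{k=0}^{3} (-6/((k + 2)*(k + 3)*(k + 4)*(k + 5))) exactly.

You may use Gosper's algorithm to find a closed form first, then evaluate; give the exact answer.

Ratio r(k) = (k + 2)/(k + 6).
A = k + 2, B = k + 6, C = 1.
Solve (k + 2)·f(k+1) − (k + 5)·f(k) = 1.
deg f ≤ 3 (via 1,1,0).
Solving with deg f ≤ 3: f(k) = k*(k**2 + 9*k + 26)/72.
Get s_k = R·t_k = k*(-k**2 - 9*k - 26)/(12*(k + 2)*(k + 3)*(k + 4)) with R(k) = B(k−1)f(k)/C(k) = k*(k + 5)*(k**2 + 9*k + 26)/72.
Check: Δs_k = -6/(k**4 + 14*k**3 + 71*k**2 + 154*k + 120). ✓
Telescoping: Σ = s_(4) − s_(0) = -13/168 − (0) = -13/168.

Σ = -13/168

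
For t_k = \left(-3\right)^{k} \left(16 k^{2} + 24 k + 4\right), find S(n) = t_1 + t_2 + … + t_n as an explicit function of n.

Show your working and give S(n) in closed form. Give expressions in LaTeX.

r(k) = 3*(-4*k**2 - 14*k - 11)/(4*k**2 + 6*k + 1) after simplifying.
Normal form (A,B,C) = (-3, 1, k**2 + 3*k/2 + 1/4).
Solve (-3)·f(k+1) − (1)·f(k) = k**2 + 3*k/2 + 1/4.
Bound: deg f ≤ 2.
Solve for f: f(k) = -(2*k**2 - 1)/8 (degree 2 ≤ 2).
Then R = B(k−1)f/C = -(2*k**2 - 1)/(2*(4*k**2 + 6*k + 1)), so s_k = R(k)·t_k = (-3)**k*(2 - 4*k**2).
s_(k+1) − s_k = (-3)**k*(16*k**2 + 24*k + 4) = t_k.
s_(n+1) = 6*(-3)**n*(2*n**2 + 4*n + 1) and s_(1) = 6, so S(n) = 12*(-3)**n*n**2 + 24*(-3)**n*n + 6*(-3)**n - 6.

S(n) = 12 \left(-3\right)^{n} n^{2} + 24 \left(-3\right)^{n} n + 6 \left(-3\right)^{n} - 6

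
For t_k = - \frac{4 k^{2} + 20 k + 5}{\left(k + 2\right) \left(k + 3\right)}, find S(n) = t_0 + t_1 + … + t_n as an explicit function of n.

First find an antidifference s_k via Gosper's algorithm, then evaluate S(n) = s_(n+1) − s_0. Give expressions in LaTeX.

r(k) = (k + 2)*(20*k + 4*(k + 1)**2 + 25)/((k + 4)*(4*k**2 + 20*k + 5)) after simplifying.
Gosper form: A/B · C(k+1)/C(k) with A=k + 2, B=k + 4, C=k**2 + 5*k + 5/4.
f must satisfy (k + 2)·f(k+1) − (k + 3)·f(k) = k**2 + 5*k + 5/4.
From deg A=1, deg B=1, deg C=2: d=2.
Solve for f: f(k) = k*(8*k - 3)/8 (degree 2 ≤ 2).
R(k) = B(k−1)·f(k)/C(k) = k*(k + 3)*(8*k - 3)/(2*(4*k**2 + 20*k + 5)); s_k = R·t_k = k*(3 - 8*k)/(2*(k + 2)).
Verify: (-4*k**2 - 20*k - 5)/(k**2 + 5*k + 6) matches t_k.
Evaluate: s_(n+1) = (-8*n**2 - 13*n - 5)/(2*(n + 3)); subtract s_(0) = 0 ⇒ S(n) = (-8*n**2 - 13*n - 5)/(2*(n + 3)).

S(n) = \frac{- 8 n^{2} - 13 n - 5}{2 \left(n + 3\right)}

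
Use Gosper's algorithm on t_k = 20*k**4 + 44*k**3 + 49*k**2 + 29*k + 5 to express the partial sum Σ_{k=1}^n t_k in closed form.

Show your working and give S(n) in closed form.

The ratio is (20*k**4 + 124*k**3 + 301*k**2 + 339*k + 147)/(20*k**4 + 44*k**3 + 49*k**2 + 29*k + 5).
Factor: A=1; B=1; C=k**4 + 11*k**3/5 + 49*k**2/20 + 29*k/20 + 1/4.
f must satisfy (1)·f(k+1) − (1)·f(k) = k**4 + 11*k**3/5 + 49*k**2/20 + 29*k/20 + 1/4.
Bound: deg f ≤ 5.
Coefficient equations give f(k) = k*(4*k**4 + k**3 + k**2 + k - 2)/20.
So s_k = (B(k−1)f/C)·t_k = (k*(4*k**4 + k**3 + k**2 + k - 2)/((k**2 + k + 1)*(20*k**2 + 24*k + 5)))·t_k = k*(4*k**4 + k**3 + k**2 + k - 2).
s_(k+1) − s_k = 20*k**4 + 44*k**3 + 49*k**2 + 29*k + 5 = t_k.
Evaluate: s_(n+1) = 4*n**5 + 21*n**4 + 45*n**3 + 50*n**2 + 27*n + 5; subtract s_(1) = 5 ⇒ S(n) = n*(4*n**4 + 21*n**3 + 45*n**2 + 50*n + 27).

S(n) = n*(4*n**4 + 21*n**3 + 45*n**2 + 50*n + 27)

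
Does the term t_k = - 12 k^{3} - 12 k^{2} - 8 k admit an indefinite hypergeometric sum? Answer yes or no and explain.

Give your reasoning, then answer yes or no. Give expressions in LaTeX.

Yes. s_k = k \left(- 3 k^{3} + 2 k^{2} - k + 2\right).

Ratio r(k) = (3*k**3 + 12*k**2 + 17*k + 8)/(k*(3*k**2 + 3*k + 2)).
Factor: A=1; B=1; C=k**3 + k**2 + 2*k/3.
f must satisfy (1)·f(k+1) − (1)·f(k) = k**3 + k**2 + 2*k/3.
Bound: deg f ≤ 4.
Match coefficients ⇒ f(k) = k*(k - 1)*(3*k**2 + k + 2)/12.
Get s_k = R·t_k = k*(-3*k**3 + 2*k**2 - k + 2) with R(k) = B(k−1)f(k)/C(k) = (k - 1)*(3*k**2 + k + 2)/(4*(3*k**2 + 3*k + 2)).
Check: Δs_k = 4*k*(-3*k**2 - 3*k - 2). ✓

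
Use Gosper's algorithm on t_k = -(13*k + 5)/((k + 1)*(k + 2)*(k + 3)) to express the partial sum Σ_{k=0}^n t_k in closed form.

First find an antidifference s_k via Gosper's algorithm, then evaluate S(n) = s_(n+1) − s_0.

S(n) = (-9*n**2 - 19*n - 10)/(2*(n**2 + 5*n + 6))

r(k) = (k + 1)*(13*k + 18)/((k + 4)*(13*k + 5)) after simplifying.
Normal form (A,B,C) = (k + 1, k + 4, k + 5/13).
Solve (k + 1)·f(k+1) − (k + 3)·f(k) = k + 5/13.
Bound: deg f ≤ 2.
A polynomial solution: f(k) = k*(9*k + 1)/26.
R(k) = B(k−1)·f(k)/C(k) = k*(k + 3)*(9*k + 1)/(2*(13*k + 5)); s_k = R·t_k = k*(-9*k - 1)/(2*(k + 1)*(k + 2)).
s_(k+1) − s_k = (-13*k - 5)/(k**3 + 6*k**2 + 11*k + 6) = t_k.
Evaluate: s_(n+1) = (-9*n**2 - 19*n - 10)/(2*(n**2 + 5*n + 6)); subtract s_(0) = 0 ⇒ S(n) = (-9*n**2 - 19*n - 10)/(2*(n**2 + 5*n + 6)).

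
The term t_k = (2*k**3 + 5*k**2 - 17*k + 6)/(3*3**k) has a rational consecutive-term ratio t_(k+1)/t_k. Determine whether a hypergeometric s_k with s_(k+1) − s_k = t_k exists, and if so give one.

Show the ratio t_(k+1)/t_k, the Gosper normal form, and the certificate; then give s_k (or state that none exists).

Step 1: r(k) = (2*k**3 + 11*k**2 - k - 4)/(3*(2*k**3 + 5*k**2 - 17*k + 6)).
Take A(k)=1/3, B(k)=1, C(k)=k**3 + 5*k**2/2 - 17*k/2 + 3.
Key eq: (1/3)·f(k+1) = (1)·f(k) + (k**3 + 5*k**2/2 - 17*k/2 + 3).
From deg A=0, deg B=0, deg C=3: d=3.
Match coefficients ⇒ f(k) = -3*(k**3 + 4*k**2 - 3*k + 4)/2.
So s_k = (B(k−1)f/C)·t_k = (-3*(k**3 + 4*k**2 - 3*k + 4)/(2*k**3 + 5*k**2 - 17*k + 6))·t_k = (-k**3 - 4*k**2 + 3*k - 4)/3**k.
s_(k+1) − s_k = (2*k**3 + 5*k**2 - 17*k + 6)/(3*3**k) = t_k.

s_k = (-k**3 - 4*k**2 + 3*k - 4)/3**k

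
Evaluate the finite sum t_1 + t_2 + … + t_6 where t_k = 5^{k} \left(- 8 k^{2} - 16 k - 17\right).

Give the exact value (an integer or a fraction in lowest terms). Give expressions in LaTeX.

Step 1: r(k) = 5*(8*k**2 + 32*k + 41)/(8*k**2 + 16*k + 17).
Factor: A=5; B=1; C=k**2 + 2*k + 17/8.
f must satisfy (5)·f(k+1) − (1)·f(k) = k**2 + 2*k + 17/8.
From deg A=0, deg B=0, deg C=2: d=2.
A polynomial solution: f(k) = (2*k**2 - k + 3)/8.
Get s_k = R·t_k = 5**k*(-2*k**2 + k - 3) with R(k) = B(k−1)f(k)/C(k) = (2*k**2 - k + 3)/(8*k**2 + 16*k + 17).
Δs = 5**k*(-8*k**2 - 16*k - 17), as required.
Telescoping: Σ = s_(7) − s_(1) = -7343750 − (-20) = -7343730.

Σ = -7343730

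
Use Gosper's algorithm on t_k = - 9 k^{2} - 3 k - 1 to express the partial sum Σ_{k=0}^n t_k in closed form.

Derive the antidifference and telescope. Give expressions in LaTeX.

S(n) = - 3 n^{3} - 6 n^{2} - 4 n - 1

t_(k+1)/t_k = (9*k**2 + 21*k + 13)/(9*k**2 + 3*k + 1).
Take A(k)=1, B(k)=1, C(k)=k**2 + k/3 + 1/9.
Key eq: (1)·f(k+1) = (1)·f(k) + (k**2 + k/3 + 1/9).
deg f ≤ 3 (via 0,0,2).
Match coefficients ⇒ f(k) = k*(3*k**2 - 3*k + 1)/9.
R(k) = B(k−1)·f(k)/C(k) = k*(3*k**2 - 3*k + 1)/(9*k**2 + 3*k + 1); s_k = R·t_k = k*(-3*k**2 + 3*k - 1).
Check: Δs_k = -9*k**2 - 3*k - 1. ✓
Telescope: S(n) = s_(n+1) − s_(0) = -3*n**3 - 6*n**2 - 4*n - 1 − (0) = -3*n**3 - 6*n**2 - 4*n - 1.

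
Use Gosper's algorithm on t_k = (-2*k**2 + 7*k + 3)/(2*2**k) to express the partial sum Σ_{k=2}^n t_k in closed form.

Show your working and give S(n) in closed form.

t_(k+1)/t_k = (2*k**2 - 3*k - 8)/(2*(2*k**2 - 7*k - 3)).
Take A(k)=1/2, B(k)=1, C(k)=k**2 - 7*k/2 - 3/2.
Set up (1/2)·f(k+1) − (1)·f(k) − (k**2 - 7*k/2 - 3/2) = 0.
Degrees (0,0,2) ⇒ d ≤ 2.
Solve for f: f(k) = -2*k**2 + 3*k + 4 (degree 2 ≤ 2).
Certificate R = B(k−1)f/C = -2*(2*k**2 - 3*k - 4)/(2*k**2 - 7*k - 3) gives s_k = (2*k**2 - 3*k - 4)/2**k.
Δs = (-2*k**2 + 7*k + 3)/(2*2**k), as required.
s_(n+1) = 2**(-n - 1)*(2*n**2 + n - 5) and s_(2) = -1/2, so S(n) = 2**(-n - 1)*(2**n + 2*n**2 + n - 5).

S(n) = 2**(-n - 1)*(2**n + 2*n**2 + n - 5)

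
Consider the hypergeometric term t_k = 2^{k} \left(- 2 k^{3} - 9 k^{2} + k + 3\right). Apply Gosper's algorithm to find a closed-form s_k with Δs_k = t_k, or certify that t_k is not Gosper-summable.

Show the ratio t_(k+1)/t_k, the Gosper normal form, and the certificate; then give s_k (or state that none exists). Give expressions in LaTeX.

Ratio r(k) = 2*(2*k**3 + 15*k**2 + 23*k + 7)/(2*k**3 + 9*k**2 - k - 3).
Gosper form: A/B · C(k+1)/C(k) with A=2, B=1, C=k**3 + 9*k**2/2 - k/2 - 3/2.
Solve (2)·f(k+1) − (1)·f(k) = k**3 + 9*k**2/2 - k/2 - 3/2.
deg f ≤ 3 (via 0,0,3).
Match coefficients ⇒ f(k) = (2*k - 1)*(k**2 - k - 1)/2.
Get s_k = R·t_k = 2**k*(-2*k**3 + 3*k**2 + k - 1) with R(k) = B(k−1)f(k)/C(k) = (2*k - 1)*(k**2 - k - 1)/(2*k**3 + 9*k**2 - k - 3).
s_(k+1) − s_k = 2**k*(-2*k**3 - 9*k**2 + k + 3) = t_k.

s_k = 2^{k} \left(- 2 k^{3} + 3 k^{2} + k - 1\right)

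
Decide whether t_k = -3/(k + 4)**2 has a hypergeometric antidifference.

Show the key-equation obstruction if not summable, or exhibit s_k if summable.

t_(k+1)/t_k = (k + 4)**2/(k + 5)**2.
Take A(k)=k**2 + 8*k + 16, B(k)=k**2 + 10*k + 25, C(k)=1.
Key eq: (k**2 + 8*k + 16)·f(k+1) = (k**2 + 8*k + 16)·f(k) + (1).
Bound: deg f ≤ 0.
Put f(k) = c0: A·f(k+1) − B(k−1)·f(k) − C = -1; need -1 = 0 — inconsistent ⇒ no f, not summable.

No — the linear system for f has no solution.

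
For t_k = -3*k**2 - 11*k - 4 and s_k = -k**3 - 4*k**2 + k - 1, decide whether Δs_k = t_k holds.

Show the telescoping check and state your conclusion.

s_(k+1) = k - (k + 1)**3 - 4*(k + 1)**2
s_(k+1) − s_k = -3*k**2 - 11*k - 4
(s_(k+1) − s_k) − t_k = 0

valid; difference matches t_k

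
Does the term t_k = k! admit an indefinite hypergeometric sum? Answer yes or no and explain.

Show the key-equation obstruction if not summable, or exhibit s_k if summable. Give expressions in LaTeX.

No — key equation has no polynomial f.

Step 1: r(k) = k + 1.
Factor: A=k + 1; B=1; C=1.
Solve (k + 1)·f(k+1) − (1)·f(k) = 1.
Degrees (1,0,0) ⇒ d ≤ -1.
Negative degree bound (-1): no f exists, t_k not Gosper-summable.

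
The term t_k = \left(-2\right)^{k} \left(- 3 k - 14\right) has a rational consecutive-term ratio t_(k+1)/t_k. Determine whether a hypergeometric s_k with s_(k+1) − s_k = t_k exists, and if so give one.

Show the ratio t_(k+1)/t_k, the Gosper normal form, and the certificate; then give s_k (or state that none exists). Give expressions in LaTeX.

Compute t_(k+1)/t_k: get 2*(-3*k - 17)/(3*k + 14).
Normal form (A,B,C) = (-2, 1, k + 14/3).
f must satisfy (-2)·f(k+1) − (1)·f(k) = k + 14/3.
deg f ≤ 1 (via 0,0,1).
A polynomial solution: f(k) = -(k + 4)/3.
Certificate R = B(k−1)f/C = -(k + 4)/(3*k + 14) gives s_k = (-2)**k*(k + 4).
Verify: (-2)**k*(-3*k - 14) matches t_k.

s_k = \left(-2\right)^{k} \left(k + 4\right)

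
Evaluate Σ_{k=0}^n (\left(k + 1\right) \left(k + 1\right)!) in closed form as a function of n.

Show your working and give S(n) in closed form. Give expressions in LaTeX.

S(n) = \left(n + 2\right)! - 1

Compute t_(k+1)/t_k: get (k + 2)**2/(k + 1).
Take A(k)=k + 2, B(k)=1, C(k)=k + 1.
Key eq: (k + 2)·f(k+1) = (1)·f(k) + (k + 1).
Degrees (1,0,1) ⇒ d ≤ 0.
Solving with deg f ≤ 0: f(k) = 1.
R(k) = B(k−1)·f(k)/C(k) = 1/(k + 1); s_k = R·t_k = factorial(k + 1).
Δs = (k + 1)*factorial(k + 1), as required.
Evaluate: s_(n+1) = factorial(n + 2); subtract s_(0) = 1 ⇒ S(n) = factorial(n + 2) - 1.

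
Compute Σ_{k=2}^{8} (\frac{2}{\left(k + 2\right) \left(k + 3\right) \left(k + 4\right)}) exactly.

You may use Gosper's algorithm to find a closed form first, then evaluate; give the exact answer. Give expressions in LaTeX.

Σ = 7/165

Compute t_(k+1)/t_k: get (k + 2)/(k + 5).
Take A(k)=k + 2, B(k)=k + 5, C(k)=1.
Key eq: (k + 2)·f(k+1) = (k + 4)·f(k) + (1).
Bound: deg f ≤ 2.
Coefficient equations give f(k) = k*(k + 5)/12.
Certificate R = B(k−1)f/C = k*(k + 4)*(k + 5)/12 gives s_k = k*(k + 5)/(6*(k + 2)*(k + 3)).
s_(k+1) − s_k = 2/(k**3 + 9*k**2 + 26*k + 24) = t_k.
Telescoping: Σ = s_(9) − s_(2) = 7/44 − (7/60) = 7/165.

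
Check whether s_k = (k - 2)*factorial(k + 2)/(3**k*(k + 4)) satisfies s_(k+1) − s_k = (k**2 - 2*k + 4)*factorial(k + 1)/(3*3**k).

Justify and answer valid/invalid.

Invalid: residual -2*(k**3 + 2*k**2 - 7*k + 22)*factorial(k + 1)/(3*3**k*(k + 4)*(k + 5)) ≠ 0.

s_(k+1) = (k - 1)*factorial(k + 3)/(3*3**k*(k + 5))
s_(k+1) − s_k = (k**3 + 3*k**2 - 4*k + 18)*factorial(k + 2)/(3*3**k*(k + 4)*(k + 5))
(s_(k+1) − s_k) − t_k = -2*(k**3 + 2*k**2 - 7*k + 22)*factorial(k + 1)/(3*3**k*(k + 4)*(k + 5))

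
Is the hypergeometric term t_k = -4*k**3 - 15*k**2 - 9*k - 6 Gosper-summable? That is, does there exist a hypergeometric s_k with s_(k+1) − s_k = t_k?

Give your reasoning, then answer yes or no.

Yes. s_k = k*(-k**3 - 3*k**2 + 2*k - 4).

Step 1: r(k) = (4*k**3 + 27*k**2 + 51*k + 34)/(4*k**3 + 15*k**2 + 9*k + 6).
So A=1 and B=1, with C=k**3 + 15*k**2/4 + 9*k/4 + 3/2.
Set up (1)·f(k+1) − (1)·f(k) − (k**3 + 15*k**2/4 + 9*k/4 + 3/2) = 0.
From deg A=0, deg B=0, deg C=3: d=4.
A polynomial solution: f(k) = k*(k**3 + 3*k**2 - 2*k + 4)/4.
R(k) = B(k−1)·f(k)/C(k) = k*(k**3 + 3*k**2 - 2*k + 4)/(4*k**3 + 15*k**2 + 9*k + 6); s_k = R·t_k = k*(-k**3 - 3*k**2 + 2*k - 4).
Δs = -4*k**3 - 15*k**2 - 9*k - 6, as required.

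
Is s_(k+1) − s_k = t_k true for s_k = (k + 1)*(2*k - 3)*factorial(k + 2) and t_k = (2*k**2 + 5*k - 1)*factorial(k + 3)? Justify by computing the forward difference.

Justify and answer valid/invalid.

s_(k+1) = (k + 2)*(2*k - 1)*factorial(k + 3)
s_(k+1) − s_k = (2*k**3 + 7*k**2 + 8*k - 3)*factorial(k + 2)
(s_(k+1) − s_k) − t_k = -2*k*(2*k + 3)*factorial(k + 2)

Invalid: residual -2*k*(2*k + 3)*factorial(k + 2) ≠ 0.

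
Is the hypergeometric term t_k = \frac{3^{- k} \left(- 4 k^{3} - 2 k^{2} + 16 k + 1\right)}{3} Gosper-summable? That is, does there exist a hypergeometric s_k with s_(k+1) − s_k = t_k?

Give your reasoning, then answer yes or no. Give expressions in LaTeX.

Yes. s_k = 3^{- k} \left(2 k^{3} + 4 k^{2} - k + 2\right).

Compute t_(k+1)/t_k: get (4*k**3 + 14*k**2 - 11)/(3*(4*k**3 + 2*k**2 - 16*k - 1)).
So A=1/3 and B=1, with C=k**3 + k**2/2 - 4*k - 1/4.
Solve (1/3)·f(k+1) − (1)·f(k) = k**3 + k**2/2 - 4*k - 1/4.
deg f ≤ 3 (via 0,0,3).
Solving with deg f ≤ 3: f(k) = -3*(2*k**3 + 4*k**2 - k + 2)/4.
Then R = B(k−1)f/C = -3*(2*k**3 + 4*k**2 - k + 2)/(4*k**3 + 2*k**2 - 16*k - 1), so s_k = R(k)·t_k = (2*k**3 + 4*k**2 - k + 2)/3**k.
Check: Δs_k = (-4*k**3 - 2*k**2 + 16*k + 1)/(3*3**k). ✓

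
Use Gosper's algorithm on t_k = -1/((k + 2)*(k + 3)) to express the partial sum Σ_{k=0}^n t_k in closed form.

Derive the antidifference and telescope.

Ratio r(k) = (k + 2)/(k + 4).
Normal form (A,B,C) = (k + 2, k + 4, 1).
Key eq: (k + 2)·f(k+1) = (k + 3)·f(k) + (1).
Bound: deg f ≤ 1.
Solve for f: f(k) = k/2 (degree 1 ≤ 1).
So s_k = (B(k−1)f/C)·t_k = (k*(k + 3)/2)·t_k = -k/(2*k + 4).
Check: Δs_k = -1/(k**2 + 5*k + 6). ✓
Evaluate: s_(n+1) = (-n - 1)/(2*(n + 3)); subtract s_(0) = 0 ⇒ S(n) = (-n - 1)/(2*(n + 3)).

S(n) = (-n - 1)/(2*(n + 3))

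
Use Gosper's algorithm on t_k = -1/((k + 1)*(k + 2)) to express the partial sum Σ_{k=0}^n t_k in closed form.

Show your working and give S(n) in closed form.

S(n) = (-n - 1)/(n + 2)

Step 1: r(k) = (k + 1)/(k + 3).
Gosper form: A/B · C(k+1)/C(k) with A=k + 1, B=k + 3, C=1.
Key eq: (k + 1)·f(k+1) = (k + 2)·f(k) + (1).
Degrees (1,1,0) ⇒ d ≤ 1.
Match coefficients ⇒ f(k) = k.
R(k) = B(k−1)·f(k)/C(k) = k*(k + 2); s_k = R·t_k = -k/(k + 1).
Verify: -1/(k**2 + 3*k + 2) matches t_k.
Telescope: S(n) = s_(n+1) − s_(0) = (-n - 1)/(n + 2) − (0) = (-n - 1)/(n + 2).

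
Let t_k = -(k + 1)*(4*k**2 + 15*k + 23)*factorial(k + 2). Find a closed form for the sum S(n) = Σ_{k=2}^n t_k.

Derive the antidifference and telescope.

The ratio is (k + 2)*(k + 3)*(15*k + 4*(k + 1)**2 + 38)/((k + 1)*(4*k**2 + 15*k + 23)).
Gosper form: A/B · C(k+1)/C(k) with A=k + 3, B=1, C=k**3 + 19*k**2/4 + 19*k/2 + 23/4.
f must satisfy (k + 3)·f(k+1) − (1)·f(k) = k**3 + 19*k**2/4 + 19*k/2 + 23/4.
Bound: deg f ≤ 2.
Match coefficients ⇒ f(k) = (4*k**2 + 3*k + 1)/4.
Get s_k = R·t_k = -(4*k**2 + 3*k + 1)*factorial(k + 2) with R(k) = B(k−1)f(k)/C(k) = (4*k**2 + 3*k + 1)/((k + 1)*(4*k**2 + 15*k + 23)).
Verify: -(k + 1)*(4*k**2 + 15*k + 23)*factorial(k + 2) matches t_k.
Σ_(k=2)^n t_k = s_(n+1) − s_(2) = (-(4*n**2 + 11*n + 8)*factorial(n + 3)) − (-552), i.e. -4*n**2*factorial(n + 3) - 11*n*factorial(n + 3) - 8*factorial(n + 3) + 552.

S(n) = -4*n**2*factorial(n + 3) - 11*n*factorial(n + 3) - 8*factorial(n + 3) + 552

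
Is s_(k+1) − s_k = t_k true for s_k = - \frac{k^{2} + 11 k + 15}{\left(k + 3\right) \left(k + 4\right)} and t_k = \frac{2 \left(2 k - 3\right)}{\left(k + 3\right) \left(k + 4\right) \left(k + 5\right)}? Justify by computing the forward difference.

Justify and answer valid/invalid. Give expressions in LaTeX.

s_(k+1) = (-11*k - (k + 1)**2 - 26)/((k + 4)*(k + 5))
s_(k+1) − s_k = 2*(2*k - 3)/(k**3 + 12*k**2 + 47*k + 60)
(s_(k+1) − s_k) − t_k = 0

Valid: the claim telescopes to t_k.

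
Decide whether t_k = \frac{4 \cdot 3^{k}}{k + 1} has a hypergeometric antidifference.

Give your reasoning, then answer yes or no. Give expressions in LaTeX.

The ratio is 3*(k + 1)/(k + 2).
A = 3*k + 3, B = k + 2, C = 1.
Solve (3*k + 3)·f(k+1) − (k + 1)·f(k) = 1.
d = -1 from the (1,1,0) case.
Bound -1 < 0, so the key equation has no polynomial solution.

No — negative degree bound, so no certificate f.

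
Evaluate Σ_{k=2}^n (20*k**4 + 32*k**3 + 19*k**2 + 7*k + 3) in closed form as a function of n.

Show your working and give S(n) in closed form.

S(n) = 4*n**5 + 18*n**4 + 29*n**3 + 21*n**2 + 9*n - 81

Compute t_(k+1)/t_k: get (20*k**4 + 112*k**3 + 235*k**2 + 221*k + 81)/(20*k**4 + 32*k**3 + 19*k**2 + 7*k + 3).
A = 1, B = 1, C = k**4 + 8*k**3/5 + 19*k**2/20 + 7*k/20 + 3/20.
Solve (1)·f(k+1) − (1)·f(k) = k**4 + 8*k**3/5 + 19*k**2/20 + 7*k/20 + 3/20.
Degrees (0,0,4) ⇒ d ≤ 5.
Solve for f: f(k) = k*(4*k**4 - 2*k**3 - 3*k**2 + 2*k + 2)/20 (degree 5 ≤ 5).
Then R = B(k−1)f/C = k*(4*k**4 - 2*k**3 - 3*k**2 + 2*k + 2)/(20*k**4 + 32*k**3 + 19*k**2 + 7*k + 3), so s_k = R(k)·t_k = k*(4*k**4 - 2*k**3 - 3*k**2 + 2*k + 2).
Verify: 20*k**4 + 32*k**3 + 19*k**2 + 7*k + 3 matches t_k.
Telescope: S(n) = s_(n+1) − s_(2) = 4*n**5 + 18*n**4 + 29*n**3 + 21*n**2 + 9*n + 3 − (84) = 4*n**5 + 18*n**4 + 29*n**3 + 21*n**2 + 9*n - 81.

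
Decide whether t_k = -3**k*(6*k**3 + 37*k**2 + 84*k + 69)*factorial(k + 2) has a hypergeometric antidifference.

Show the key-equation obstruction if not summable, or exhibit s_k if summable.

Yes. s_k = -3**k*(2*k**2 + 3*k + 3)*factorial(k + 2).

t_(k+1)/t_k = 3*(6*k**4 + 73*k**3 + 341*k**2 + 724*k + 588)/(6*k**3 + 37*k**2 + 84*k + 69).
Normal form (A,B,C) = (3*k + 9, 1, k**3 + 37*k**2/6 + 14*k + 23/2).
f must satisfy (3*k + 9)·f(k+1) − (1)·f(k) = k**3 + 37*k**2/6 + 14*k + 23/2.
From deg A=1, deg B=0, deg C=3: d=2.
A polynomial solution: f(k) = (2*k**2 + 3*k + 3)/6.
Get s_k = R·t_k = -3**k*(2*k**2 + 3*k + 3)*factorial(k + 2) with R(k) = B(k−1)f(k)/C(k) = (2*k**2 + 3*k + 3)/(6*k**3 + 37*k**2 + 84*k + 69).
Δs = -3**k*(6*k**3 + 37*k**2 + 84*k + 69)*factorial(k + 2), as required.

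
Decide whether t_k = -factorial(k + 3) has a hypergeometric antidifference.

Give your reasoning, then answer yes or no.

No — t_k has no hypergeometric antidifference.

Step 1: r(k) = k + 4.
Gosper form: A/B · C(k+1)/C(k) with A=k + 4, B=1, C=1.
f must satisfy (k + 4)·f(k+1) − (1)·f(k) = 1.
From deg A=1, deg B=0, deg C=0: d=-1.
deg f ≤ -1 is impossible — no certificate.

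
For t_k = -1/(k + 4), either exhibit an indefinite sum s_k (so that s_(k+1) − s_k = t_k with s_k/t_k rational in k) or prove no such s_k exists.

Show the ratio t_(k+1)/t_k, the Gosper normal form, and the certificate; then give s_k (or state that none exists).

not Gosper-summable; s_k does not exist

r(k) = (k + 4)/(k + 5) after simplifying.
Take A(k)=k + 4, B(k)=k + 5, C(k)=1.
f must satisfy (k + 4)·f(k+1) − (k + 4)·f(k) = 1.
d = 0 from the (1,1,0) case.
Put f(k) = c0: A·f(k+1) − B(k−1)·f(k) − C = -1; need -1 = 0 — inconsistent ⇒ no f, not summable.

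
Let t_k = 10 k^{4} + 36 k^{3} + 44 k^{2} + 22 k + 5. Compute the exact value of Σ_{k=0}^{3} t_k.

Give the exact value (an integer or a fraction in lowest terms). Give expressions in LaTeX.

The ratio is (10*k**4 + 76*k**3 + 212*k**2 + 258*k + 117)/(10*k**4 + 36*k**3 + 44*k**2 + 22*k + 5).
Factor: A=1; B=1; C=k**4 + 18*k**3/5 + 22*k**2/5 + 11*k/5 + 1/2.
Solve (1)·f(k+1) − (1)·f(k) = k**4 + 18*k**3/5 + 22*k**2/5 + 11*k/5 + 1/2.
From deg A=0, deg B=0, deg C=4: d=5.
Solving with deg f ≤ 5: f(k) = k*(2*k**4 + 4*k**3 - 2*k + 1)/10.
Then R = B(k−1)f/C = k*(2*k**4 + 4*k**3 - 2*k + 1)/(10*k**4 + 36*k**3 + 44*k**2 + 22*k + 5), so s_k = R(k)·t_k = k*(2*k**4 + 4*k**3 - 2*k + 1).
Verify: 10*k**4 + 36*k**3 + 44*k**2 + 22*k + 5 matches t_k.
Telescoping: Σ = s_(4) − s_(0) = 3044 − (0) = 3044.

Σ = 3044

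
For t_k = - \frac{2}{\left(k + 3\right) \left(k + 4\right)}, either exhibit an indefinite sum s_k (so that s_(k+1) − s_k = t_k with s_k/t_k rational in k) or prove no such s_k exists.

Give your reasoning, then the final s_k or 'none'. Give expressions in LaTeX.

s_k = - \frac{2 k}{3 k + 9}

Ratio r(k) = (k + 3)/(k + 5).
Normal form (A,B,C) = (k + 3, k + 5, 1).
Set up (k + 3)·f(k+1) − (k + 4)·f(k) − (1) = 0.
deg f ≤ 1 (via 1,1,0).
A polynomial solution: f(k) = k/3.
So s_k = (B(k−1)f/C)·t_k = (k*(k + 4)/3)·t_k = -2*k/(3*k + 9).
Verify: -2/(k**2 + 7*k + 12) matches t_k.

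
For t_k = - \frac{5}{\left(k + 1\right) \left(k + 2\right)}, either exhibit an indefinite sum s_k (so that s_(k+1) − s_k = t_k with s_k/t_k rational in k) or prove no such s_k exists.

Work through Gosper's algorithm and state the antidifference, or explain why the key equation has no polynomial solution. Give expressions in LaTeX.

s_k = - \frac{5 k}{k + 1}

The ratio is (k + 1)/(k + 3).
A = k + 1, B = k + 3, C = 1.
Solve (k + 1)·f(k+1) − (k + 2)·f(k) = 1.
From deg A=1, deg B=1, deg C=0: d=1.
Solve for f: f(k) = k (degree 1 ≤ 1).
R(k) = B(k−1)·f(k)/C(k) = k*(k + 2); s_k = R·t_k = -5*k/(k + 1).
Δs = -5/(k**2 + 3*k + 2), as required.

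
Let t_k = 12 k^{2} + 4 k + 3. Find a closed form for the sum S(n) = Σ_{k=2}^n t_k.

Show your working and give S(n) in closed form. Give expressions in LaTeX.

S(n) = 4 n^{3} + 8 n^{2} + 7 n - 19

t_(k+1)/t_k = (12*k**2 + 28*k + 19)/(12*k**2 + 4*k + 3).
Take A(k)=1, B(k)=1, C(k)=k**2 + k/3 + 1/4.
Solve (1)·f(k+1) − (1)·f(k) = k**2 + k/3 + 1/4.
Bound: deg f ≤ 3.
Solving with deg f ≤ 3: f(k) = k*(4*k**2 - 4*k + 3)/12.
R(k) = B(k−1)·f(k)/C(k) = k*(4*k**2 - 4*k + 3)/(12*k**2 + 4*k + 3); s_k = R·t_k = k*(4*k**2 - 4*k + 3).
Δs = 12*k**2 + 4*k + 3, as required.
Evaluate: s_(n+1) = 4*n**3 + 8*n**2 + 7*n + 3; subtract s_(2) = 22 ⇒ S(n) = 4*n**3 + 8*n**2 + 7*n - 19.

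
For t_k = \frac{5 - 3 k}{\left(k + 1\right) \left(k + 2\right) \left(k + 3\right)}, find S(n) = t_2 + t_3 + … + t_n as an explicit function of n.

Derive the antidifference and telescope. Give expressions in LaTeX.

S(n) = \frac{- 5 n^{2} + 11 n - 6}{12 \left(n^{2} + 5 n + 6\right)}

Compute t_(k+1)/t_k: get (k + 1)*(3*k - 2)/((k + 4)*(3*k - 5)).
So A=k + 1 and B=k + 4, with C=k - 5/3.
Solve (k + 1)·f(k+1) − (k + 3)·f(k) = k - 5/3.
deg f ≤ 2 (via 1,1,1).
A polynomial solution: f(k) = -k*(k + 9)/6.
Then R = B(k−1)f/C = -k*(k + 3)*(k + 9)/(2*(3*k - 5)), so s_k = R(k)·t_k = k*(k + 9)/(2*(k + 1)*(k + 2)).
Check: Δs_k = (5 - 3*k)/(k**3 + 6*k**2 + 11*k + 6). ✓
Σ_(k=2)^n t_k = s_(n+1) − s_(2) = ((n**2 + 11*n + 10)/(2*(n**2 + 5*n + 6))) − (11/12), i.e. (-5*n**2 + 11*n - 6)/(12*(n**2 + 5*n + 6)).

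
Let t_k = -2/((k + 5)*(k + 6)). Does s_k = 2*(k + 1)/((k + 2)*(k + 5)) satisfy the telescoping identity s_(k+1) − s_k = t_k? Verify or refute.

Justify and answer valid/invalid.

Invalid: residual 4*(k + 4)/(k**4 + 16*k**3 + 91*k**2 + 216*k + 180) ≠ 0.

s_(k+1) = 2*(k + 2)/((k + 3)*(k + 6))
s_(k+1) − s_k = 2*(-k**2 - 3*k + 2)/(k**4 + 16*k**3 + 91*k**2 + 216*k + 180)
(s_(k+1) − s_k) − t_k = 4*(k + 4)/(k**4 + 16*k**3 + 91*k**2 + 216*k + 180)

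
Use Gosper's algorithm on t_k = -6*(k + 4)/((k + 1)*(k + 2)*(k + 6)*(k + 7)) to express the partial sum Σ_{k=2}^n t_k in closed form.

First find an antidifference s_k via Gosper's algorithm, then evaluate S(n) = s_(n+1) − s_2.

The ratio is (k + 1)*(k + 5)*(k + 6)/((k + 3)*(k + 4)*(k + 8)).
Take A(k)=k + 1, B(k)=k + 8, C(k)=k**4 + 16*k**3 + 95*k**2 + 248*k + 240.
Key eq: (k + 1)·f(k+1) = (k + 7)·f(k) + (k**4 + 16*k**3 + 95*k**2 + 248*k + 240).
From deg A=1, deg B=1, deg C=4: d=6.
Solve for f: f(k) = k*(k + 2)*(k + 3)*(k + 4)*(k + 5)*(k + 7)/12 (degree 6 ≤ 6).
Certificate R = B(k−1)f/C = k*(k + 2)*(k + 7)**2/(12*(k + 4)) gives s_k = k*(-k - 7)/(2*(k**2 + 7*k + 6)).
Check: Δs_k = 6*(-k - 4)/(k**4 + 16*k**3 + 83*k**2 + 152*k + 84). ✓
s_(n+1) = (-n**2 - 9*n - 8)/(2*(n**2 + 9*n + 14)) and s_(2) = -3/8, so S(n) = (-n**2 - 9*n + 10)/(8*(n**2 + 9*n + 14)).

S(n) = (-n**2 - 9*n + 10)/(8*(n**2 + 9*n + 14))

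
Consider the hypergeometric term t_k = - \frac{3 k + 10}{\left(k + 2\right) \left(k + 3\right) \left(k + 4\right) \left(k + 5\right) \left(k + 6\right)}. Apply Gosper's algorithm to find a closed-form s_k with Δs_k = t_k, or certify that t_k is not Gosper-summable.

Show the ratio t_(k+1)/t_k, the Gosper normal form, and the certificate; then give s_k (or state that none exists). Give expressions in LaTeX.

Compute t_(k+1)/t_k: get (k + 2)*(3*k + 13)/((k + 7)*(3*k + 10)).
So A=k + 2 and B=k + 7, with C=k + 10/3.
Key eq: (k + 2)·f(k+1) = (k + 6)·f(k) + (k + 10/3).
Bound: deg f ≤ 4.
A polynomial solution: f(k) = k*(k + 3)*(k**2 + 11*k + 38)/120.
R(k) = B(k−1)·f(k)/C(k) = k*(k + 3)*(k + 6)*(k**2 + 11*k + 38)/(40*(3*k + 10)); s_k = R·t_k = k*(-k**2 - 11*k - 38)/(40*(k**3 + 11*k**2 + 38*k + 40)).
Check: Δs_k = (-3*k - 10)/(k**5 + 20*k**4 + 155*k**3 + 580*k**2 + 1044*k + 720). ✓

s_k = \frac{k \left(- k^{2} - 11 k - 38\right)}{40 \left(k^{3} + 11 k^{2} + 38 k + 40\right)}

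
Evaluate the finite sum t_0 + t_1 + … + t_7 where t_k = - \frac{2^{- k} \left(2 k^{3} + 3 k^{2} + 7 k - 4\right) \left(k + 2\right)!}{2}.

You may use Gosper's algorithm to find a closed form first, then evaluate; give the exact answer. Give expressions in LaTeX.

Σ = -1460027

Ratio r(k) = (2*k**4 + 15*k**3 + 46*k**2 + 65*k + 24)/(2*(2*k**3 + 3*k**2 + 7*k - 4)).
Factor: A=k/2 + 3/2; B=1; C=k**3 + 3*k**2/2 + 7*k/2 - 2.
f must satisfy (k/2 + 3/2)·f(k+1) − (1)·f(k) = k**3 + 3*k**2/2 + 7*k/2 - 2.
Bound: deg f ≤ 2.
Solving with deg f ≤ 2: f(k) = 2*k**2 - 3*k - 1.
Get s_k = R·t_k = (-2*k**2 + 3*k + 1)*factorial(k + 2)/2**k with R(k) = B(k−1)f(k)/C(k) = 2*(2*k**2 - 3*k - 1)/(2*k**3 + 3*k**2 + 7*k - 4).
Δs = -(2*k**3 + 3*k**2 + 7*k - 4)*factorial(k + 2)/(2*2**k), as required.
Evaluate s at k=8 and k=0: -1460025 and 2; difference -1460027.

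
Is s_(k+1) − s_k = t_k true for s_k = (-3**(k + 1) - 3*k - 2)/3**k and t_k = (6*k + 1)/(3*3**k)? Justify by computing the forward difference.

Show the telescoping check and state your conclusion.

s_(k+1) = -3 - k/3**k - 5/(3*3**k)
s_(k+1) − s_k = (6*k + 1)/(3*3**k)
(s_(k+1) − s_k) − t_k = 0

valid (s_(k+1) − s_k reduces to t_k)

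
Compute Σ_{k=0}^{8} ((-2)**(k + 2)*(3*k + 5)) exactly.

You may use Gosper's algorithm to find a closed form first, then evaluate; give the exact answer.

r(k) = 2*(-3*k - 8)/(3*k + 5) after simplifying.
A = -2, B = 1, C = k + 5/3.
Solve (-2)·f(k+1) − (1)·f(k) = k + 5/3.
From deg A=0, deg B=0, deg C=1: d=1.
Solve for f: f(k) = -(k + 1)/3 (degree 1 ≤ 1).
So s_k = (B(k−1)f/C)·t_k = (-(k + 1)/(3*k + 5))·t_k = (-2)**(k + 2)*(-k - 1).
Check: Δs_k = (-2)**(k + 2)*(3*k + 5). ✓
Telescoping: Σ = s_(9) − s_(0) = 20480 − (-4) = 20484.

Σ = 20484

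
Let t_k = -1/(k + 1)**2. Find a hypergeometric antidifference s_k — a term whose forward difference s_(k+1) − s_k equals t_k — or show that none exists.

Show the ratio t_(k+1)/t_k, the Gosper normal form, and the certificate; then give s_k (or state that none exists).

no hypergeometric antidifference exists

r(k) = (k + 1)**2/(k + 2)**2 after simplifying.
So A=k**2 + 2*k + 1 and B=k**2 + 4*k + 4, with C=1.
Key eq: (k**2 + 2*k + 1)·f(k+1) = (k**2 + 2*k + 1)·f(k) + (1).
From deg A=2, deg B=2, deg C=0: d=0.
f = c0 ⇒ A·f(k+1) − B(k−1)·f(k) − C = -1. The system {-1 = 0} is inconsistent; no antidifference.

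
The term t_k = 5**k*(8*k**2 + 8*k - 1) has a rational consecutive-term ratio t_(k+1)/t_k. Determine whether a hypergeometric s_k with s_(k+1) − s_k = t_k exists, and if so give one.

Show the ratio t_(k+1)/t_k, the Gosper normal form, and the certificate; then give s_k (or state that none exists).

s_k = 5**k*(2*k**2 - 3*k + 1)

t_(k+1)/t_k = 5*(8*k**2 + 24*k + 15)/(8*k**2 + 8*k - 1).
A = 5, B = 1, C = k**2 + k - 1/8.
Solve (5)·f(k+1) − (1)·f(k) = k**2 + k - 1/8.
Degrees (0,0,2) ⇒ d ≤ 2.
Match coefficients ⇒ f(k) = (k - 1)*(2*k - 1)/8.
R(k) = B(k−1)·f(k)/C(k) = (k - 1)*(2*k - 1)/(8*k**2 + 8*k - 1); s_k = R·t_k = 5**k*(2*k**2 - 3*k + 1).
Check: Δs_k = 5**k*(8*k**2 + 8*k - 1). ✓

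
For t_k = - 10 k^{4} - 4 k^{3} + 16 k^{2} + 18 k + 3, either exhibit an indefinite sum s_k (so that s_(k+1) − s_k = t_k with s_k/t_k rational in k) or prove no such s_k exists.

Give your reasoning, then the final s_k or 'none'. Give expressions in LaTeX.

Ratio r(k) = (10*k**4 + 44*k**3 + 56*k**2 + 2*k - 23)/(10*k**4 + 4*k**3 - 16*k**2 - 18*k - 3).
Take A(k)=1, B(k)=1, C(k)=k**4 + 2*k**3/5 - 8*k**2/5 - 9*k/5 - 3/10.
Need (1)·f(k+1) − (1)·f(k) = k**4 + 2*k**3/5 - 8*k**2/5 - 9*k/5 - 3/10.
Degrees (0,0,4) ⇒ d ≤ 5.
Solve for f: f(k) = k*(2*k**4 - 4*k**3 - 4*k**2 + 3)/10 (degree 5 ≤ 5).
Get s_k = R·t_k = k*(-2*k**4 + 4*k**3 + 4*k**2 - 3) with R(k) = B(k−1)f(k)/C(k) = k*(2*k**4 - 4*k**3 - 4*k**2 + 3)/(10*k**4 + 4*k**3 - 16*k**2 - 18*k - 3).
Verify: -10*k**4 - 4*k**3 + 16*k**2 + 18*k + 3 matches t_k.

s_k = k \left(- 2 k^{4} + 4 k^{3} + 4 k^{2} - 3\right)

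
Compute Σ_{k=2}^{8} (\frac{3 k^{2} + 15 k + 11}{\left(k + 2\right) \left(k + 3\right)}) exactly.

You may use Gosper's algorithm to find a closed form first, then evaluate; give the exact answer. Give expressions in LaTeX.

The ratio is (k + 2)*(15*k + 3*(k + 1)**2 + 26)/((k + 4)*(3*k**2 + 15*k + 11)).
Gosper form: A/B · C(k+1)/C(k) with A=k + 2, B=k + 4, C=k**2 + 5*k + 11/3.
Key eq: (k + 2)·f(k+1) = (k + 3)·f(k) + (k**2 + 5*k + 11/3).
deg f ≤ 2 (via 1,1,2).
Match coefficients ⇒ f(k) = k*(6*k + 5)/6.
Get s_k = R·t_k = k*(6*k + 5)/(2*(k + 2)) with R(k) = B(k−1)f(k)/C(k) = k*(k + 3)*(6*k + 5)/(2*(3*k**2 + 15*k + 11)).
Δs = (3*k**2 + 15*k + 11)/(k**2 + 5*k + 6), as required.
Telescoping: Σ = s_(9) − s_(2) = 531/22 − (17/4) = 875/44.

Σ = 875/44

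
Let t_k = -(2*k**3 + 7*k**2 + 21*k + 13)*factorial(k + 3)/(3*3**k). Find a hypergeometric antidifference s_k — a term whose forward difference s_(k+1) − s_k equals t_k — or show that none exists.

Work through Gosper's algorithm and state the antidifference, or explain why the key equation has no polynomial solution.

r(k) = (2*k**4 + 21*k**3 + 93*k**2 + 207*k + 172)/(3*(2*k**3 + 7*k**2 + 21*k + 13)) after simplifying.
Gosper form: A/B · C(k+1)/C(k) with A=k/3 + 4/3, B=1, C=k**3 + 7*k**2/2 + 21*k/2 + 13/2.
Key eq: (k/3 + 4/3)·f(k+1) = (1)·f(k) + (k**3 + 7*k**2/2 + 21*k/2 + 13/2).
d = 2 from the (1,0,3) case.
Coefficient equations give f(k) = 3*(2*k**2 + k + 1)/2.
So s_k = (B(k−1)f/C)·t_k = (3*(2*k**2 + k + 1)/(2*k**3 + 7*k**2 + 21*k + 13))·t_k = -(2*k**2 + k + 1)*factorial(k + 3)/3**k.
s_(k+1) − s_k = -(2*k**3 + 7*k**2 + 21*k + 13)*factorial(k + 3)/(3*3**k) = t_k.

s_k = -(2*k**2 + k + 1)*factorial(k + 3)/3**k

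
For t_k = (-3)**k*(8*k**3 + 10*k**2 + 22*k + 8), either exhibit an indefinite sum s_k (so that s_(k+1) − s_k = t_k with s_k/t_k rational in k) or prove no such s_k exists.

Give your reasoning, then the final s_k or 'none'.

s_k = (-3)**k*(-2*k**3 + 2*k**2 - 4*k + 1)

Compute t_(k+1)/t_k: get 3*(-4*k**3 - 17*k**2 - 33*k - 24)/(4*k**3 + 5*k**2 + 11*k + 4).
Normal form (A,B,C) = (-3, 1, k**3 + 5*k**2/4 + 11*k/4 + 1).
Key eq: (-3)·f(k+1) = (1)·f(k) + (k**3 + 5*k**2/4 + 11*k/4 + 1).
From deg A=0, deg B=0, deg C=3: d=3.
Solving with deg f ≤ 3: f(k) = -(2*k**3 - 2*k**2 + 4*k - 1)/8.
R(k) = B(k−1)·f(k)/C(k) = -(2*k**3 - 2*k**2 + 4*k - 1)/(2*(4*k**3 + 5*k**2 + 11*k + 4)); s_k = R·t_k = (-3)**k*(-2*k**3 + 2*k**2 - 4*k + 1).
s_(k+1) − s_k = (-3)**k*(8*k**3 + 10*k**2 + 22*k + 8) = t_k.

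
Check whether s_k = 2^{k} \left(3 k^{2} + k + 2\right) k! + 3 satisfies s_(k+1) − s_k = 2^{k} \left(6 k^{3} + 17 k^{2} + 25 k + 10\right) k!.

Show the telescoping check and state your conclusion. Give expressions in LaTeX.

s_(k+1) = 2**(k + 1)*(k + 3*(k + 1)**2 + 3)*factorial(k + 1) + 3
s_(k+1) − s_k = 2**k*(6*k**3 + 17*k**2 + 25*k + 10)*factorial(k)
(s_(k+1) − s_k) − t_k = 0

valid (s_(k+1) − s_k reduces to t_k)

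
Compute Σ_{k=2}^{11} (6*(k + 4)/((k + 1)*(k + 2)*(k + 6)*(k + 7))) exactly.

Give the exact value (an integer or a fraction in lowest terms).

t_(k+1)/t_k = (k + 1)*(k + 5)*(k + 6)/((k + 3)*(k + 4)*(k + 8)).
Gosper form: A/B · C(k+1)/C(k) with A=k + 1, B=k + 8, C=k**4 + 16*k**3 + 95*k**2 + 248*k + 240.
Set up (k + 1)·f(k+1) − (k + 7)·f(k) − (k**4 + 16*k**3 + 95*k**2 + 248*k + 240) = 0.
d = 6 from the (1,1,4) case.
Coefficient equations give f(k) = k*(k + 2)*(k + 3)*(k + 4)*(k + 5)*(k + 7)/12.
So s_k = (B(k−1)f/C)·t_k = (k*(k + 2)*(k + 7)**2/(12*(k + 4)))·t_k = k*(k + 7)/(2*(k**2 + 7*k + 6)).
Δs = 6*(k + 4)/(k**4 + 16*k**3 + 83*k**2 + 152*k + 84), as required.
Telescoping: Σ = s_(12) − s_(2) = 19/39 − (3/8) = 35/312.

Σ = 35/312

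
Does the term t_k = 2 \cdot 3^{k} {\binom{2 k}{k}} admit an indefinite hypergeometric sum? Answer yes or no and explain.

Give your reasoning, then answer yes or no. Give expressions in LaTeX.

No — t_k has no hypergeometric antidifference.

t_(k+1)/t_k = 6*(2*k + 1)/(k + 1).
Gosper form: A/B · C(k+1)/C(k) with A=12*k + 6, B=k + 1, C=1.
Key eq: (12*k + 6)·f(k+1) = (k)·f(k) + (1).
From deg A=1, deg B=1, deg C=0: d=-1.
deg f ≤ -1 is impossible — no certificate.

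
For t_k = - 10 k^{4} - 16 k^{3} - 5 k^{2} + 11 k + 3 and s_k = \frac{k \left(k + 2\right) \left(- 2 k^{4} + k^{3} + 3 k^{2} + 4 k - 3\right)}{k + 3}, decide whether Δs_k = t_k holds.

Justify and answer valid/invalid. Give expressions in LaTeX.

s_(k+1) = (k + 1)*(k + 3)*(4*k - 2*(k + 1)**4 + (k + 1)**3 + 3*(k + 1)**2 + 1)/(k + 4)
s_(k+1) − s_k = (-10*k**6 - 78*k**5 - 190*k**4 - 160*k**3 + 28*k**2 + 114*k + 27)/(k**2 + 7*k + 12)
(s_(k+1) − s_k) − t_k = (8*k**5 + 47*k**4 + 56*k**3 + 8*k**2 - 39*k - 9)/(k**2 + 7*k + 12)

Invalid: residual \frac{8 k^{5} + 47 k^{4} + 56 k^{3} + 8 k^{2} - 39 k - 9}{k^{2} + 7 k + 12} ≠ 0.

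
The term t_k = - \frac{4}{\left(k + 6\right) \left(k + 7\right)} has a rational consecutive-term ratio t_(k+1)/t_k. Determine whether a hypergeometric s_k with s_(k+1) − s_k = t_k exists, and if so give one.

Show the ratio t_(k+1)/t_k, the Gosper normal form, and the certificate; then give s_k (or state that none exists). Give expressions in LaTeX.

s_k = - \frac{2 k}{3 k + 18}

r(k) = (k + 6)/(k + 8) after simplifying.
A = k + 6, B = k + 8, C = 1.
Need (k + 6)·f(k+1) − (k + 7)·f(k) = 1.
d = 1 from the (1,1,0) case.
A polynomial solution: f(k) = k/6.
Get s_k = R·t_k = -2*k/(3*k + 18) with R(k) = B(k−1)f(k)/C(k) = k*(k + 7)/6.
s_(k+1) − s_k = -4/(k**2 + 13*k + 42) = t_k.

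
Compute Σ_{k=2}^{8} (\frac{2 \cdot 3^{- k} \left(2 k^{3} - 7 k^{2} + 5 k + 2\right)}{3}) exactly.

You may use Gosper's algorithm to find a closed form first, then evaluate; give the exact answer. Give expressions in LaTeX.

Σ = 7628/6561

r(k) = (2*k**3 - k**2 - 3*k + 2)/(3*(2*k**3 - 7*k**2 + 5*k + 2)) after simplifying.
Gosper form: A/B · C(k+1)/C(k) with A=1/3, B=1, C=k**3 - 7*k**2/2 + 5*k/2 + 1.
Solve (1/3)·f(k+1) − (1)·f(k) = k**3 - 7*k**2/2 + 5*k/2 + 1.
Bound: deg f ≤ 3.
Match coefficients ⇒ f(k) = -3*(2*k**3 - 4*k**2 + 4*k + 3)/4.
R(k) = B(k−1)·f(k)/C(k) = -3*(2*k**3 - 4*k**2 + 4*k + 3)/(2*(k - 2)*(2*k**2 - 3*k - 1)); s_k = R·t_k = (-2*k**3 + 4*k**2 - 4*k - 3)/3**k.
Verify: 2*(2*k**3 - 7*k**2 + 5*k + 2)/(3*3**k) matches t_k.
Telescoping: Σ = s_(9) − s_(2) = -391/6561 − (-11/9) = 7628/6561.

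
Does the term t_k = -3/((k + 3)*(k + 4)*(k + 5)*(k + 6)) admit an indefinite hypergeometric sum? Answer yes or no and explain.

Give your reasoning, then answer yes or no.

Compute t_(k+1)/t_k: get (k + 3)/(k + 7).
Gosper form: A/B · C(k+1)/C(k) with A=k + 3, B=k + 7, C=1.
Set up (k + 3)·f(k+1) − (k + 6)·f(k) − (1) = 0.
deg f ≤ 3 (via 1,1,0).
A polynomial solution: f(k) = k*(k**2 + 12*k + 47)/180.
R(k) = B(k−1)·f(k)/C(k) = k*(k + 6)*(k**2 + 12*k + 47)/180; s_k = R·t_k = k*(-k**2 - 12*k - 47)/(60*(k + 3)*(k + 4)*(k + 5)).
Δs = -3/(k**4 + 18*k**3 + 119*k**2 + 342*k + 360), as required.

Yes. s_k = k*(-k**2 - 12*k - 47)/(60*(k + 3)*(k + 4)*(k + 5)).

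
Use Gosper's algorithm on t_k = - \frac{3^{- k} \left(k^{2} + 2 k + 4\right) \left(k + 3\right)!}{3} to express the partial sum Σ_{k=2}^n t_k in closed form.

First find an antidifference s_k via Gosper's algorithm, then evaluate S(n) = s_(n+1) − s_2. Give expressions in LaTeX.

S(n) = \frac{80}{3} - \frac{3^{- n} n \left(n + 4\right)!}{3} - \frac{3^{- n} \left(n + 4\right)!}{3}

Step 1: r(k) = (k + 4)*(2*k + (k + 1)**2 + 6)/(3*(k**2 + 2*k + 4)).
Gosper form: A/B · C(k+1)/C(k) with A=k/3 + 4/3, B=1, C=k**2 + 2*k + 4.
Key eq: (k/3 + 4/3)·f(k+1) = (1)·f(k) + (k**2 + 2*k + 4).
Bound: deg f ≤ 1.
A polynomial solution: f(k) = 3*k.
Then R = B(k−1)f/C = 3*k/(k**2 + 2*k + 4), so s_k = R(k)·t_k = -k*factorial(k + 3)/3**k.
Verify: -(k**2 + 2*k + 4)*factorial(k + 3)/(3*3**k) matches t_k.
s_(n+1) = -3**(-n - 1)*(n + 1)*factorial(n + 4) and s_(2) = -80/3, so S(n) = 80/3 - n*factorial(n + 4)/(3*3**n) - factorial(n + 4)/(3*3**n).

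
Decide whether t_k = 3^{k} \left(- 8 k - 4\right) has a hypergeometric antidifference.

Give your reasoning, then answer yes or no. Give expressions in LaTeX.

Yes. s_k = 4 \cdot 3^{k} \left(1 - k\right).

r(k) = 3*(2*k + 3)/(2*k + 1) after simplifying.
Gosper form: A/B · C(k+1)/C(k) with A=3, B=1, C=k + 1/2.
Set up (3)·f(k+1) − (1)·f(k) − (k + 1/2) = 0.
Bound: deg f ≤ 1.
Solving with deg f ≤ 1: f(k) = (k - 1)/2.
So s_k = (B(k−1)f/C)·t_k = ((k - 1)/(2*k + 1))·t_k = 4*3**k*(1 - k).
Check: Δs_k = 3**k*(-8*k - 4). ✓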